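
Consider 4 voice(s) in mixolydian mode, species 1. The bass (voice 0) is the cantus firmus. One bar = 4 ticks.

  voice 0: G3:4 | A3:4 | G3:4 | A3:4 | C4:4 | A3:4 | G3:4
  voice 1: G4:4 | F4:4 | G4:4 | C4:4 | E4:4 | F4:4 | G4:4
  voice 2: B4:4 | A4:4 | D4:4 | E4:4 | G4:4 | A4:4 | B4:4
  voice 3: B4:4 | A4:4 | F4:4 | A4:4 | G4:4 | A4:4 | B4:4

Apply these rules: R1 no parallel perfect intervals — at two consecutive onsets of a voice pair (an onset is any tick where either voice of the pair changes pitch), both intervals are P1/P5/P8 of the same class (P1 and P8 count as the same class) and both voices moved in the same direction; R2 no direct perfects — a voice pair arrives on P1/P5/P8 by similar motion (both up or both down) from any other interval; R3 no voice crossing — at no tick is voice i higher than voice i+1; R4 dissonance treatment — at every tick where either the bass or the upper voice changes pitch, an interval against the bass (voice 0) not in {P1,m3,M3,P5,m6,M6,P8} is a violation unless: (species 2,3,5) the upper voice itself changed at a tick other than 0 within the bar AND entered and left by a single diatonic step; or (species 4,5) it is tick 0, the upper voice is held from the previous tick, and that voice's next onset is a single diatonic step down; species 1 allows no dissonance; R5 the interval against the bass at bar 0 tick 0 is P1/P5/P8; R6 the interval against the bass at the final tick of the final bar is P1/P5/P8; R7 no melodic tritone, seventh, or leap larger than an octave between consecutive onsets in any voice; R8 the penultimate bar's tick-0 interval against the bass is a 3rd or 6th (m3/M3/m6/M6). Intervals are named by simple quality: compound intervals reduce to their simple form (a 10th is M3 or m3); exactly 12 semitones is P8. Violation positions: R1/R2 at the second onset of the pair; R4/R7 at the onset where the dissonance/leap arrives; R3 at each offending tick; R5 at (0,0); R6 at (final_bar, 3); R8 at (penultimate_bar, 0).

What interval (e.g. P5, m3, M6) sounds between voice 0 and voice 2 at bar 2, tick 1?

P5

voice 0=G3 voice 2=D4 -> P5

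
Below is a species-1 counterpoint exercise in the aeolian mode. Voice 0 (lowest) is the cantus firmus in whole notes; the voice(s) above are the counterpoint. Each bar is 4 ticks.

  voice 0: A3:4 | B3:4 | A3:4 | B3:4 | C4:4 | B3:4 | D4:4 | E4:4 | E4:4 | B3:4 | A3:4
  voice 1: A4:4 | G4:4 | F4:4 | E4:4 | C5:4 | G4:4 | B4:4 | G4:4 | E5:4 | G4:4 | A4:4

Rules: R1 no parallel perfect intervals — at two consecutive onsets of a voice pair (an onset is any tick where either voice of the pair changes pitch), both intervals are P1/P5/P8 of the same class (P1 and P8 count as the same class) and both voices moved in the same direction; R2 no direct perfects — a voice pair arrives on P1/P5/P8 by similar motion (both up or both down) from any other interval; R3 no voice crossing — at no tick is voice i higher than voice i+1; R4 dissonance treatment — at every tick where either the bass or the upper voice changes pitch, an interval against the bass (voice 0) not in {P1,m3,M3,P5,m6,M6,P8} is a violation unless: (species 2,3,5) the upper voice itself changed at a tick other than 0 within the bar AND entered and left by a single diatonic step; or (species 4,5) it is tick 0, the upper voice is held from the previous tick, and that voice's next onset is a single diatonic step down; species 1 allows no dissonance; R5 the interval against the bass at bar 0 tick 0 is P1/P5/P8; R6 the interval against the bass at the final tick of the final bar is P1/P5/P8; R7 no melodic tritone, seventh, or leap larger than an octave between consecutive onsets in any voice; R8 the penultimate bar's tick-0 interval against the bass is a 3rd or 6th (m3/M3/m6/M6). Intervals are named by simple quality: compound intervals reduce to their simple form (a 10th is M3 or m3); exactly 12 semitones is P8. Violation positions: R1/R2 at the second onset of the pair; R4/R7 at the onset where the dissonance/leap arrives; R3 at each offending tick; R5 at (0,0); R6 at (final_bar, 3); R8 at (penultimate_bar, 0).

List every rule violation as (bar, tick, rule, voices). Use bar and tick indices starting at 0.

bar 0: v0=A3 v1=A4 downbeat P8
bar 1: v0=B3 v1=G4 downbeat m6
bar 2: v0=A3 v1=F4 downbeat m6
bar 3: v0=B3 v1=E4 downbeat P4
bar 4: v0=C4 v1=C5 downbeat P8
bar 5: v0=B3 v1=G4 downbeat m6
bar 6: v0=D4 v1=B4 downbeat M6
bar 7: v0=E4 v1=G4 downbeat m3
bar 8: v0=E4 v1=E5 downbeat P8
bar 9: v0=B3 v1=G4 downbeat m6
bar 10: v0=A3 v1=A4 downbeat P8
  -> R4 @ bar 3 tick 0 v(0, 1): B3/E4 P4 untreated
  -> R2 @ bar 4 tick 0 v(0, 1): B3/E4 P4 -> C4/C5 P8 similar

(3, 0, R4, (0, 1))
(4, 0, R2, (0, 1))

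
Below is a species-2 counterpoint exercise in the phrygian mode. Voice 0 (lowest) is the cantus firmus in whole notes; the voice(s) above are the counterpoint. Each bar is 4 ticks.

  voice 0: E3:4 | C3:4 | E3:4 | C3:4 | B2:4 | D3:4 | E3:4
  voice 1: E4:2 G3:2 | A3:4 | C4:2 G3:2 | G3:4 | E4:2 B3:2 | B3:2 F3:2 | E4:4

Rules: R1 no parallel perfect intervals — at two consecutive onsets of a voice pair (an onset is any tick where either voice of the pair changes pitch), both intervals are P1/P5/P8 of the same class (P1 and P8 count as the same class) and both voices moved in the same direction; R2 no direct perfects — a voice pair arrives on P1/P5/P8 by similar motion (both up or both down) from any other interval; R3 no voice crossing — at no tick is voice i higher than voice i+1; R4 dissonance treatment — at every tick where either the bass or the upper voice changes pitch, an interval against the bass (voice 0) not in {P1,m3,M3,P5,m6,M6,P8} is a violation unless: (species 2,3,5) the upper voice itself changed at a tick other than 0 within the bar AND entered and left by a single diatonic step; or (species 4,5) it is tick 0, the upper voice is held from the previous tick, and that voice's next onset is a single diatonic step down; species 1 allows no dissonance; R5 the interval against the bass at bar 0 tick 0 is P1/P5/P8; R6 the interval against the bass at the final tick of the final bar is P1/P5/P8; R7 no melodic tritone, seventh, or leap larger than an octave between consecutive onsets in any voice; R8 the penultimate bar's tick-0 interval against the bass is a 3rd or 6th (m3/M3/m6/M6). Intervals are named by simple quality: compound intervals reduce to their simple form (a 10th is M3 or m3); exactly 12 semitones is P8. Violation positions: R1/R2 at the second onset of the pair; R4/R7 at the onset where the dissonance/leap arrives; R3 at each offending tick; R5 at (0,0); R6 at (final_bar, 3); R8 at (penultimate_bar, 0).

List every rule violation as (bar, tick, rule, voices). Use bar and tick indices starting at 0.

(4, 0, R4, (0, 1))
(5, 2, R7, (1,))
(6, 0, R2, (0, 1))
(6, 0, R7, (1,))

bar 0: v0=E3 v1=E4 downbeat P8
bar 1: v0=C3 v1=A3 downbeat M6
bar 2: v0=E3 v1=C4 downbeat m6
bar 3: v0=C3 v1=G3 downbeat P5
bar 4: v0=B2 v1=E4 downbeat P4
bar 5: v0=D3 v1=B3 downbeat M6
bar 6: v0=E3 v1=E4 downbeat P8
  -> R4 @ bar 4 tick 0 v(0, 1): B2/E4 P4 untreated
  -> R7 @ bar 5 tick 2 v(1,): B3->F3 leap 6st
  -> R2 @ bar 6 tick 0 v(0, 1): D3/F3 m3 -> E3/E4 P8 similar
  -> R7 @ bar 6 tick 0 v(1,): F3->E4 leap 11st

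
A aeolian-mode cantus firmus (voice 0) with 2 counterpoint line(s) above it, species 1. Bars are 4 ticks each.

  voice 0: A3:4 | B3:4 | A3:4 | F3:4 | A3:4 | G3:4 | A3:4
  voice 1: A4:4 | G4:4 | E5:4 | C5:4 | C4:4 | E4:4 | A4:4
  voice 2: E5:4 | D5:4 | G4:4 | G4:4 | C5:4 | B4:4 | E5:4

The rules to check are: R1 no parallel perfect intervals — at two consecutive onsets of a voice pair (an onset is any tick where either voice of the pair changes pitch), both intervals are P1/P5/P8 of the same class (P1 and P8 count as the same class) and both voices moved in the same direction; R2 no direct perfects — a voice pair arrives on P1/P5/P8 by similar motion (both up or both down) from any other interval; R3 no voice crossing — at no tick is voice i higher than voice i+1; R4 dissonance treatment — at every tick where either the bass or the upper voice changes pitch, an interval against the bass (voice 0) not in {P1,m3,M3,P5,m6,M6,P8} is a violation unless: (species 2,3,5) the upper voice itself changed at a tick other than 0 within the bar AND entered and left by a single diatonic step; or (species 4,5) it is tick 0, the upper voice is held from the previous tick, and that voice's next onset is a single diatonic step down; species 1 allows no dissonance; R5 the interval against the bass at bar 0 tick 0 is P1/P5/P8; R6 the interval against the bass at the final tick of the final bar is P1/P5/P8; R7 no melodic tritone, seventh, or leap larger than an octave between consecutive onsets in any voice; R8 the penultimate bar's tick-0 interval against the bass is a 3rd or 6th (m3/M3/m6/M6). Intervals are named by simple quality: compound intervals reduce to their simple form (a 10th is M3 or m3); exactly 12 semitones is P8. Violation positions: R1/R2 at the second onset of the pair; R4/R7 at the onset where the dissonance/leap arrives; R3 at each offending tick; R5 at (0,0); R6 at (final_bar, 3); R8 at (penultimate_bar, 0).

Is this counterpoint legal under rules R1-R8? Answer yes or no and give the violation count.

No (15 violations)

bar 0: v0=A3 v1=A4 v2=E5 (P5)
bar 1: v0=B3 v1=G4 v2=D5 (m3)
bar 2: v0=A3 v1=E5 v2=G4 (m7)
bar 3: v0=F3 v1=C5 v2=G4 (M2)
bar 4: v0=A3 v1=C4 v2=C5 (m3)
bar 5: v0=G3 v1=E4 v2=B4 (M3)
bar 6: v0=A3 v1=A4 v2=E5 (P5)
  R1 @ bar1.0: A4/E5 P5 -> G4/D5 P5 similar
  R3 @ bar2.0: E5 above G4
  R4 @ bar2.0: A3/G4 m7 untreated
  R3 @ bar2.1: E5 above G4
  R3 @ bar2.2: E5 above G4
  R3 @ bar2.3: E5 above G4
  R1 @ bar3.0: A3/E5 P5 -> F3/C5 P5 similar
  R3 @ bar3.0: C5 above G4
  R4 @ bar3.0: F3/G4 M2 untreated
  R3 @ bar3.1: C5 above G4
  R3 @ bar3.2: C5 above G4
  R3 @ bar3.3: C5 above G4
  R1 @ bar6.0: E4/B4 P5 -> A4/E5 P5 similar
  R2 @ bar6.0: G3/E4 M6 -> A3/A4 P8 similar
  R2 @ bar6.0: G3/B4 M3 -> A3/E5 P5 similar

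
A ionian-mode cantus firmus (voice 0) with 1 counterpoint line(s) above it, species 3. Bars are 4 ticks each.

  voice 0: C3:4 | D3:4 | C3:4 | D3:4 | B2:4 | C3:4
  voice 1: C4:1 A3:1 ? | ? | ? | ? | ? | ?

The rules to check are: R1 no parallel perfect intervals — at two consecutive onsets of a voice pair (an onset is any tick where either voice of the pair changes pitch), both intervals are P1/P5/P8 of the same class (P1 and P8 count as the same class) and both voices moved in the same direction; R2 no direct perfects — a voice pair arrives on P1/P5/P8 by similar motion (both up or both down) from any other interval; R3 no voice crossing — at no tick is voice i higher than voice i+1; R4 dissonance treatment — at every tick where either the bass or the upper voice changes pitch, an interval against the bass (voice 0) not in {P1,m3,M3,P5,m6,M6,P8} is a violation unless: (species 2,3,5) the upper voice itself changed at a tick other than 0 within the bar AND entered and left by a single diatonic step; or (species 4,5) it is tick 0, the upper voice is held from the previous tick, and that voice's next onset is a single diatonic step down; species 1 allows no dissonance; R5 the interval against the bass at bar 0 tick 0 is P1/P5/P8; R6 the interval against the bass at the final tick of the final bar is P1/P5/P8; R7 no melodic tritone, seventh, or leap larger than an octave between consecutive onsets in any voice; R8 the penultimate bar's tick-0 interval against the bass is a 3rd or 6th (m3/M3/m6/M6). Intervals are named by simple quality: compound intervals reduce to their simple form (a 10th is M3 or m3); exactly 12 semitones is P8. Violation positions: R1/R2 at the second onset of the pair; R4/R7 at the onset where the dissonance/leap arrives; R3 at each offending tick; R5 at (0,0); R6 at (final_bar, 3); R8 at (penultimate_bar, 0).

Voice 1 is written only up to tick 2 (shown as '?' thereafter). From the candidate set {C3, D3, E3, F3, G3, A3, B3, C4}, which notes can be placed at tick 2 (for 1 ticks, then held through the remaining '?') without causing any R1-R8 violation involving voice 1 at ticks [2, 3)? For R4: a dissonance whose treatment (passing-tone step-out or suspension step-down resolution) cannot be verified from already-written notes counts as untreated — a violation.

{A3, C3, C4, E3, G3}

C3: legal
D3: violates R4
E3: legal
F3: violates R4
G3: legal
A3: legal
B3: violates R4
C4: legal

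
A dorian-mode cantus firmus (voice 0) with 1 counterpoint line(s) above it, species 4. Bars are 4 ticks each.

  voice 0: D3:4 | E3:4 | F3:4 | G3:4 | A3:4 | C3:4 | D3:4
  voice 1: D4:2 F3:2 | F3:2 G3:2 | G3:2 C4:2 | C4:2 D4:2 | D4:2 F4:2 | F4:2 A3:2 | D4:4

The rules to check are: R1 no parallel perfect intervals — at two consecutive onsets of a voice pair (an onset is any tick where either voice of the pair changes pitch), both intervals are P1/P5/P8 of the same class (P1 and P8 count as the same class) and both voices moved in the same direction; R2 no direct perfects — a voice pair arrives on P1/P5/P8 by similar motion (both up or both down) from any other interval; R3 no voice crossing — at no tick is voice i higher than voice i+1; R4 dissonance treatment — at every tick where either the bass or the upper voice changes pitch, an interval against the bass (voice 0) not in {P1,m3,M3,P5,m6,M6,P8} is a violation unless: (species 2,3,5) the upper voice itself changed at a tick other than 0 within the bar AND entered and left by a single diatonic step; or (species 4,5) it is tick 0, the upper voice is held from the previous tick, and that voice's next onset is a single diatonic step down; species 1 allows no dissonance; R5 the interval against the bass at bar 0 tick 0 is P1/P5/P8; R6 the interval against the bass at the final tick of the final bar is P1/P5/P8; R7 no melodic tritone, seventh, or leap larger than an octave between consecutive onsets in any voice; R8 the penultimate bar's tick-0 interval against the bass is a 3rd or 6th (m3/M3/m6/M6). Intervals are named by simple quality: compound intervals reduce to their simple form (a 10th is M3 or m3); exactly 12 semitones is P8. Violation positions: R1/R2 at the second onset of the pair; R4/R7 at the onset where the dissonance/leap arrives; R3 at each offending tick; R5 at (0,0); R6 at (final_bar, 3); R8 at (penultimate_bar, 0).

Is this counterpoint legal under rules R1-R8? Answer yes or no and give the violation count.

No (7 violations)

bar 0: v0=D3 v1=D4 (P8)
bar 1: v0=E3 v1=F3 (m2)
bar 2: v0=F3 v1=G3 (M2)
bar 3: v0=G3 v1=C4 (P4)
bar 4: v0=A3 v1=D4 (P4)
bar 5: v0=C3 v1=F4 (P4)
bar 6: v0=D3 v1=D4 (P8)
  R4 @ bar1.0: E3/F3 m2 untreated
  R4 @ bar2.0: F3/G3 M2 untreated
  R4 @ bar3.0: G3/C4 P4 untreated
  R4 @ bar4.0: A3/D4 P4 untreated
  R4 @ bar5.0: C3/F4 P4 untreated
  R8 @ bar5.0: penult P4 not 3rd/6th
  R2 @ bar6.0: C3/A3 M6 -> D3/D4 P8 similar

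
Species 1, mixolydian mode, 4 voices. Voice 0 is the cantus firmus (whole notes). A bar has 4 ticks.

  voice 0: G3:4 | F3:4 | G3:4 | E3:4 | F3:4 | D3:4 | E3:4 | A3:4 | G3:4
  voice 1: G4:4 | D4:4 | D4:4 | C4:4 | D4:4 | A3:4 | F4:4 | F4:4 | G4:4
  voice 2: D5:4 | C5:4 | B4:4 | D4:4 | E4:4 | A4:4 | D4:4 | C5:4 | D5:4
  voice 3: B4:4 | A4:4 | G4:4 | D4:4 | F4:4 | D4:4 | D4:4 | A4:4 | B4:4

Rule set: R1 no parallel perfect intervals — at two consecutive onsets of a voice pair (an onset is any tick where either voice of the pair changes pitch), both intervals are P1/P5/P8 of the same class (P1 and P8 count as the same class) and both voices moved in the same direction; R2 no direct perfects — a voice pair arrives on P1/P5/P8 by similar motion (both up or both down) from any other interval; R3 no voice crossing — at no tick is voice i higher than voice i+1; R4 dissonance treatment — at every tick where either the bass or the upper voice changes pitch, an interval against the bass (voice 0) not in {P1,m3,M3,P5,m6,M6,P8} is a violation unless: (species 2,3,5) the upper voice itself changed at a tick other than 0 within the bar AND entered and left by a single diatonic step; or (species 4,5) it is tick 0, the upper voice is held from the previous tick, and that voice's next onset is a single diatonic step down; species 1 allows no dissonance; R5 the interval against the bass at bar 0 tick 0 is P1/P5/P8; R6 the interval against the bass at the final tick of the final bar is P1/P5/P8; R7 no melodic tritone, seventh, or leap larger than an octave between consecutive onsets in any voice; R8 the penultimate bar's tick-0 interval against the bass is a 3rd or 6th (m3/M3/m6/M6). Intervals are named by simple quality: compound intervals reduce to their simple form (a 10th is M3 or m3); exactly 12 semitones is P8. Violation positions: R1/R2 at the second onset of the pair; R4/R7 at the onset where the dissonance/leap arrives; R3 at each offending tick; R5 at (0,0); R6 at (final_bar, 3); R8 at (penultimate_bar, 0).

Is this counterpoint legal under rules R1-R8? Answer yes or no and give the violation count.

No (46 violations)

bar 0: v0=G3 v1=G4 v2=D5 v3=B4 (M3)
bar 1: v0=F3 v1=D4 v2=C5 v3=A4 (M3)
bar 2: v0=G3 v1=D4 v2=B4 v3=G4 (P8)
bar 3: v0=E3 v1=C4 v2=D4 v3=D4 (m7)
bar 4: v0=F3 v1=D4 v2=E4 v3=F4 (P8)
bar 5: v0=D3 v1=A3 v2=A4 v3=D4 (P8)
bar 6: v0=E3 v1=F4 v2=D4 v3=D4 (m7)
bar 7: v0=A3 v1=F4 v2=C5 v3=A4 (P8)
bar 8: v0=G3 v1=G4 v2=D5 v3=B4 (M3)
  R3 @ bar0.0: D5 above B4
  R5 @ bar0.0: opens on M3
  R3 @ bar0.1: D5 above B4
  R3 @ bar0.2: D5 above B4
  R3 @ bar0.3: D5 above B4
  R1 @ bar1.0: G3/D5 P5 -> F3/C5 P5 similar
  R2 @ bar1.0: G4/B4 M3 -> D4/A4 P5 similar
  R3 @ bar1.0: C5 above A4
  R3 @ bar1.1: C5 above A4
  R3 @ bar1.2: C5 above A4
  R3 @ bar1.3: C5 above A4
  R3 @ bar2.0: B4 above G4
  R3 @ bar2.1: B4 above G4
  R3 @ bar2.2: B4 above G4
  R3 @ bar2.3: B4 above G4
  R2 @ bar3.0: B4/G4 M3 -> D4/D4 P1 similar
  R4 @ bar3.0: E3/D4 m7 untreated
  R4 @ bar3.0: E3/D4 m7 untreated
  R2 @ bar4.0: E3/D4 m7 -> F3/F4 P8 similar
  R4 @ bar4.0: F3/E4 M7 untreated
  R1 @ bar5.0: F3/F4 P8 -> D3/D4 P8 similar
  R2 @ bar5.0: F3/D4 M6 -> D3/A3 P5 similar
  R3 @ bar5.0: A4 above D4
  R3 @ bar5.1: A4 above D4
  R3 @ bar5.2: A4 above D4
  R3 @ bar5.3: A4 above D4
  R3 @ bar6.0: F4 above D4
  R4 @ bar6.0: E3/F4 m2 untreated
  R4 @ bar6.0: E3/D4 m7 untreated
  R4 @ bar6.0: E3/D4 m7 untreated
  R3 @ bar6.1: F4 above D4
  R3 @ bar6.2: F4 above D4
  R3 @ bar6.3: F4 above D4
  R2 @ bar7.0: E3/D4 m7 -> A3/A4 P8 similar
  R3 @ bar7.0: C5 above A4
  R7 @ bar7.0: D4->C5 leap 10st
  R8 @ bar7.0: penult P8 not 3rd/6th
  R3 @ bar7.1: C5 above A4
  R3 @ bar7.2: C5 above A4
  R3 @ bar7.3: C5 above A4
  R1 @ bar8.0: F4/C5 P5 -> G4/D5 P5 similar
  R3 @ bar8.0: D5 above B4
  R3 @ bar8.1: D5 above B4
  R3 @ bar8.2: D5 above B4
  R3 @ bar8.3: D5 above B4
  R6 @ bar8.3: closes on M3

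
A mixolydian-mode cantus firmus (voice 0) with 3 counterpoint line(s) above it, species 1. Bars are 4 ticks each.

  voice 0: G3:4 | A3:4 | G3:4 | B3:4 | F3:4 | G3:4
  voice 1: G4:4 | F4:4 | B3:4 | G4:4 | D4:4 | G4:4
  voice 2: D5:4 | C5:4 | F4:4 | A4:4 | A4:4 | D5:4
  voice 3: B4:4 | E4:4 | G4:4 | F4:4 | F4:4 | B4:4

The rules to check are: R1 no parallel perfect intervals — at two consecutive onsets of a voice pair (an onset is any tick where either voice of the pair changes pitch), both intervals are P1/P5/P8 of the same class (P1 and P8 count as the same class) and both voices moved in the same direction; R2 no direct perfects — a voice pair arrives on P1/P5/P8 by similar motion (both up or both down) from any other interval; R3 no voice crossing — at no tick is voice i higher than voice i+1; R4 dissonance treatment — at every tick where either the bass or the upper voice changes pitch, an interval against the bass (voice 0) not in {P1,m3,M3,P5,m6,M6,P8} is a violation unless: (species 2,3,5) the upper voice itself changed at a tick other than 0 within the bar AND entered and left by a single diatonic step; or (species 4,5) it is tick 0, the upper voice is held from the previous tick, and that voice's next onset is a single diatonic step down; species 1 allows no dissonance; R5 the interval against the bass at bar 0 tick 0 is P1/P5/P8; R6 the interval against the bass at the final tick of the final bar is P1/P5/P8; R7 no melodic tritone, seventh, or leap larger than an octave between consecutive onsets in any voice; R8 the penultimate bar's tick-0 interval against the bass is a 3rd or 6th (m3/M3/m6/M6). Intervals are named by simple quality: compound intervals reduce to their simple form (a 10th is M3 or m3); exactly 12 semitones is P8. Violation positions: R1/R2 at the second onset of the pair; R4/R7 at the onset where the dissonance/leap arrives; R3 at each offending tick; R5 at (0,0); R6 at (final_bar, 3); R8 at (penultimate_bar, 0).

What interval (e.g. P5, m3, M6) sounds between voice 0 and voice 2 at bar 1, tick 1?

m3

voice 0=A3 voice 2=C5 -> m3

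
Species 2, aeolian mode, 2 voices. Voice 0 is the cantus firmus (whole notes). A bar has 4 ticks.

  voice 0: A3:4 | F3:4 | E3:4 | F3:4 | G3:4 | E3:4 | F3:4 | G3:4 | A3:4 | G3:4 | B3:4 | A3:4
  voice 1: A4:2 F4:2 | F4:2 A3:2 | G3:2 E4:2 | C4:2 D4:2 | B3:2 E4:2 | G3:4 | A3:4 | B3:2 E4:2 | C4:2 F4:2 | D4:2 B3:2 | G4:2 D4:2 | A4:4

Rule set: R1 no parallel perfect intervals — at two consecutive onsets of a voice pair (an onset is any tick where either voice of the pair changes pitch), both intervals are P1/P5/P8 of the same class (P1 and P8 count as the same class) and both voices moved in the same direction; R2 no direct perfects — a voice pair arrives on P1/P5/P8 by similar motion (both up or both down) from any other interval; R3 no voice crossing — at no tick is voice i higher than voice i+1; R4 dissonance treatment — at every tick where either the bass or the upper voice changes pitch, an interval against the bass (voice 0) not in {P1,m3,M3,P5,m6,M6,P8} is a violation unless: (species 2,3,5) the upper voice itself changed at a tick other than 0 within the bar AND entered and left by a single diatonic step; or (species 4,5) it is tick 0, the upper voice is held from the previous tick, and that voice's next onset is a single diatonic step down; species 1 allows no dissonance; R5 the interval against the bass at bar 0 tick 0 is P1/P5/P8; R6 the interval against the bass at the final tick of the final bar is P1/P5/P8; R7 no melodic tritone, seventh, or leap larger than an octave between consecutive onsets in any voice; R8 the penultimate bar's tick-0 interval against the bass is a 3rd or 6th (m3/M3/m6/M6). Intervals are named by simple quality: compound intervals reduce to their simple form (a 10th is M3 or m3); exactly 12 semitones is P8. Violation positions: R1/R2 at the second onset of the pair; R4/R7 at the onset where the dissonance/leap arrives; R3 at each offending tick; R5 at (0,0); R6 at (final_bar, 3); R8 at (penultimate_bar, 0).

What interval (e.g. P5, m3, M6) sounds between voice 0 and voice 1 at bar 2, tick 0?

m3

voice 0=E3 voice 1=G3 -> m3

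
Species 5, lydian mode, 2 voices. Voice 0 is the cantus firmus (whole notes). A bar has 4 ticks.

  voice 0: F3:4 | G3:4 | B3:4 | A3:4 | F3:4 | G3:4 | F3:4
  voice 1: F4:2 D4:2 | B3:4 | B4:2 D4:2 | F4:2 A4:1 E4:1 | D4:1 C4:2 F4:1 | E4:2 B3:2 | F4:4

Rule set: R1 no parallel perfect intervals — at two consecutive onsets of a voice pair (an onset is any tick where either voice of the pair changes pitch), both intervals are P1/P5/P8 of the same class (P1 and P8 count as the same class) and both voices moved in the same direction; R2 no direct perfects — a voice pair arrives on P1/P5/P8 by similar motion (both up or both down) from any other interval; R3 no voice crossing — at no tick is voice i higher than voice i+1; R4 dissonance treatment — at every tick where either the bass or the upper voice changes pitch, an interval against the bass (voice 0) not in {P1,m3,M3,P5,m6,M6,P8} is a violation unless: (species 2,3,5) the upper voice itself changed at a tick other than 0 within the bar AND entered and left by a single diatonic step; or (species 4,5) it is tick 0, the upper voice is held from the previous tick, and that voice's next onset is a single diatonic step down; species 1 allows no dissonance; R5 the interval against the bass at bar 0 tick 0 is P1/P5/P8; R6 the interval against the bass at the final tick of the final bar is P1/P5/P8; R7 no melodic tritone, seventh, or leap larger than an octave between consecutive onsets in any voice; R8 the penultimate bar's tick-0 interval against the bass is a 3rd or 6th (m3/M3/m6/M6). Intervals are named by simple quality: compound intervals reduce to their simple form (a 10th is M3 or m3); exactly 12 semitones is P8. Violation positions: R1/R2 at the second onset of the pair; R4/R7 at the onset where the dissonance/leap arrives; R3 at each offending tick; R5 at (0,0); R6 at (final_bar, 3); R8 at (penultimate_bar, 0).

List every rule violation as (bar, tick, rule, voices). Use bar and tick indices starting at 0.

(2, 0, R2, (0, 1))
(6, 0, R7, (1,))

bar 0: v0=F3 v1=F4 downbeat P8
bar 1: v0=G3 v1=B3 downbeat M3
bar 2: v0=B3 v1=B4 downbeat P8
bar 3: v0=A3 v1=F4 downbeat m6
bar 4: v0=F3 v1=D4 downbeat M6
bar 5: v0=G3 v1=E4 downbeat M6
bar 6: v0=F3 v1=F4 downbeat P8
  -> R2 @ bar 2 tick 0 v(0, 1): G3/B3 M3 -> B3/B4 P8 similar
  -> R7 @ bar 6 tick 0 v(1,): B3->F4 leap 6st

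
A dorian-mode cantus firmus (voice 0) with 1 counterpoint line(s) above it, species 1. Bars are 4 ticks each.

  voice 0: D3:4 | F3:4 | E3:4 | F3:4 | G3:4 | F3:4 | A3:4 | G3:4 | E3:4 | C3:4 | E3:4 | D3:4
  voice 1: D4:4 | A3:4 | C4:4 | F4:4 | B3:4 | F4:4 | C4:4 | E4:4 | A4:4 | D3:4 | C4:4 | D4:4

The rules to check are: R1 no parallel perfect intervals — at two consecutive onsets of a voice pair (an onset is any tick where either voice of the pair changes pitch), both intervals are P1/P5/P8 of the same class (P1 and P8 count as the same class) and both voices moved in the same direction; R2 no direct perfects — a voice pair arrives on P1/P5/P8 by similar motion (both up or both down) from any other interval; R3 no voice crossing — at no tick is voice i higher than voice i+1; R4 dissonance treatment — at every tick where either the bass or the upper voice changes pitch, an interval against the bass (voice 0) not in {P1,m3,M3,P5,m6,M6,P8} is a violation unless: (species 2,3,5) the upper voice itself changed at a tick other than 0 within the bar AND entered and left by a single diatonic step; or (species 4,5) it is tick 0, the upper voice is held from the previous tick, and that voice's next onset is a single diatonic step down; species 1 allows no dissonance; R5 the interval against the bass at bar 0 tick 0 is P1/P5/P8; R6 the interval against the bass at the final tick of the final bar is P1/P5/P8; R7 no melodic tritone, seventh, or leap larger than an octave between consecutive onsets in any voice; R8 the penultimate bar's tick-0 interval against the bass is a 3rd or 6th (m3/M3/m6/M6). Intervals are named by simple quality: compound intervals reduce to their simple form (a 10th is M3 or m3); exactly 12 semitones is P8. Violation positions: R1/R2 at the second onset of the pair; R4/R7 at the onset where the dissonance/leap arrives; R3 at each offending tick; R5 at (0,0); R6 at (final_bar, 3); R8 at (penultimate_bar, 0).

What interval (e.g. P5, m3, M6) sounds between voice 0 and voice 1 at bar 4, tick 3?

voice 0=G3 voice 1=B3 -> M3

M3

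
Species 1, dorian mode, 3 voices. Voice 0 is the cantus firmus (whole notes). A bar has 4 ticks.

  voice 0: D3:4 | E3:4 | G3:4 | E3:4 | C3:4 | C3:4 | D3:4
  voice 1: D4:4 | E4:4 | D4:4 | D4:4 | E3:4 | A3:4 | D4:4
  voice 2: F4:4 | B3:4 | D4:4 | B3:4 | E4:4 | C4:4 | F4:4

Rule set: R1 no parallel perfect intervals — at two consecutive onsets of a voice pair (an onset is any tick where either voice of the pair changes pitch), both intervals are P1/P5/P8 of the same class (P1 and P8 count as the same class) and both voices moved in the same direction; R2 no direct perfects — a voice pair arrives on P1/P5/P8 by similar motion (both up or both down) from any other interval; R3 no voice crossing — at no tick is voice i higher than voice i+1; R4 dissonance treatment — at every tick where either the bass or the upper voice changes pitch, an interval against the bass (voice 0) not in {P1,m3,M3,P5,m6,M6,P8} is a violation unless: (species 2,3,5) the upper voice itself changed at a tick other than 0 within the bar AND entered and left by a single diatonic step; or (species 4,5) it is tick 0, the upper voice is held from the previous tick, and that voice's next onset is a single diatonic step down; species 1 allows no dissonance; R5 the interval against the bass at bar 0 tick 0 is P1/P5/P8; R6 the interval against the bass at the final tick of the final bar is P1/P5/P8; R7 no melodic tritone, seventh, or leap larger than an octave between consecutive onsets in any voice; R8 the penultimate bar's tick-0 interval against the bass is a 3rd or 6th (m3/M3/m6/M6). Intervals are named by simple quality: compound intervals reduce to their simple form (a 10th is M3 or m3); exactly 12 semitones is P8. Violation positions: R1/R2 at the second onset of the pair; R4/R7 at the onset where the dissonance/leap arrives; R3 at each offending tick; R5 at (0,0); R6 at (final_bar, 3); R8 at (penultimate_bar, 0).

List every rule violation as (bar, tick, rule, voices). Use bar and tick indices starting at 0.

bar 0: v0=D3 v1=D4 v2=F4 downbeat m3
bar 1: v0=E3 v1=E4 v2=B3 downbeat P5
bar 2: v0=G3 v1=D4 v2=D4 downbeat P5
bar 3: v0=E3 v1=D4 v2=B3 downbeat P5
bar 4: v0=C3 v1=E3 v2=E4 downbeat M3
bar 5: v0=C3 v1=A3 v2=C4 downbeat P8
bar 6: v0=D3 v1=D4 v2=F4 downbeat m3
  -> R5 @ bar 0 tick 0 v(0, 2): opens on m3
  -> R1 @ bar 1 tick 0 v(0, 1): D3/D4 P8 -> E3/E4 P8 similar
  -> R3 @ bar 1 tick 0 v(1, 2): E4 above B3
  -> R7 @ bar 1 tick 0 v(2,): F4->B3 leap 6st
  -> R3 @ bar 1 tick 1 v(1, 2): E4 above B3
  -> R3 @ bar 1 tick 2 v(1, 2): E4 above B3
  -> R3 @ bar 1 tick 3 v(1, 2): E4 above B3
  -> R1 @ bar 2 tick 0 v(0, 2): E3/B3 P5 -> G3/D4 P5 similar
  -> R1 @ bar 3 tick 0 v(0, 2): G3/D4 P5 -> E3/B3 P5 similar
  -> R3 @ bar 3 tick 0 v(1, 2): D4 above B3
  -> R4 @ bar 3 tick 0 v(0, 1): E3/D4 m7 untreated
  -> R3 @ bar 3 tick 1 v(1, 2): D4 above B3
  -> R3 @ bar 3 tick 2 v(1, 2): D4 above B3
  -> R3 @ bar 3 tick 3 v(1, 2): D4 above B3
  -> R7 @ bar 4 tick 0 v(1,): D4->E3 leap 10st
  -> R8 @ bar 5 tick 0 v(0, 2): penult P8 not 3rd/6th
  -> R2 @ bar 6 tick 0 v(0, 1): C3/A3 M6 -> D3/D4 P8 similar
  -> R6 @ bar 6 tick 3 v(0, 2): closes on m3

(0, 0, R5, (0, 2))
(1, 0, R1, (0, 1))
(1, 0, R3, (1, 2))
(1, 0, R7, (2,))
(1, 1, R3, (1, 2))
(1, 2, R3, (1, 2))
(1, 3, R3, (1, 2))
(2, 0, R1, (0, 2))
(3, 0, R1, (0, 2))
(3, 0, R3, (1, 2))
(3, 0, R4, (0, 1))
(3, 1, R3, (1, 2))
(3, 2, R3, (1, 2))
(3, 3, R3, (1, 2))
(4, 0, R7, (1,))
(5, 0, R8, (0, 2))
(6, 0, R2, (0, 1))
(6, 3, R6, (0, 2))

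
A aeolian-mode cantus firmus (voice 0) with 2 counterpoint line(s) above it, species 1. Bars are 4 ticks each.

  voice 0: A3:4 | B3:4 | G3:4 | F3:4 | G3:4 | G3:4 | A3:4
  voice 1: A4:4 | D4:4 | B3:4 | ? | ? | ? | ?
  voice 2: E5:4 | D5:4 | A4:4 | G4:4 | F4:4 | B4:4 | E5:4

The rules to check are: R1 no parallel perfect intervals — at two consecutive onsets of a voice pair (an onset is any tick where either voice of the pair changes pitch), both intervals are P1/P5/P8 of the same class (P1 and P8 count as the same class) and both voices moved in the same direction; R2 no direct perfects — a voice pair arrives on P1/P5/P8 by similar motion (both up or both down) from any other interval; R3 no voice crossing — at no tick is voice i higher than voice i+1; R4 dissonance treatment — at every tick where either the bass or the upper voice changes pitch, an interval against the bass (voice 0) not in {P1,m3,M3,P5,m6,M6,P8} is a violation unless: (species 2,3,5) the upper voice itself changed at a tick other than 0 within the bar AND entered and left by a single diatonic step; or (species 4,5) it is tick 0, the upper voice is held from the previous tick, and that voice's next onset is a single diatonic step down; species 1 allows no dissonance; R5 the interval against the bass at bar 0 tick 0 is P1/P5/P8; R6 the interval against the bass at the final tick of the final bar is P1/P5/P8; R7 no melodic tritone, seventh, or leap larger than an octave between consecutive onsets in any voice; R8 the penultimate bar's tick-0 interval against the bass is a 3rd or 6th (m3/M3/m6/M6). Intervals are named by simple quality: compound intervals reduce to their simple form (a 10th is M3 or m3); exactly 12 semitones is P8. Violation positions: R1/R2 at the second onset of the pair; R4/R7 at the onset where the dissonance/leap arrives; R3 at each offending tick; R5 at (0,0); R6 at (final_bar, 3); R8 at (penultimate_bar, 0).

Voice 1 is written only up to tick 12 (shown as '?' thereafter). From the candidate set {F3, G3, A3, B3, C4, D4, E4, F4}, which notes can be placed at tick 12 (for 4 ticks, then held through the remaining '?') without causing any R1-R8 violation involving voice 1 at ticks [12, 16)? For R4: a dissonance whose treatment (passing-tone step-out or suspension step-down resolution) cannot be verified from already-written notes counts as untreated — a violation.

F3: violates R2,R7
G3: violates R2,R4
A3: legal
B3: violates R4
C4: legal
D4: legal
E4: violates R4
F4: violates R7

{A3, C4, D4}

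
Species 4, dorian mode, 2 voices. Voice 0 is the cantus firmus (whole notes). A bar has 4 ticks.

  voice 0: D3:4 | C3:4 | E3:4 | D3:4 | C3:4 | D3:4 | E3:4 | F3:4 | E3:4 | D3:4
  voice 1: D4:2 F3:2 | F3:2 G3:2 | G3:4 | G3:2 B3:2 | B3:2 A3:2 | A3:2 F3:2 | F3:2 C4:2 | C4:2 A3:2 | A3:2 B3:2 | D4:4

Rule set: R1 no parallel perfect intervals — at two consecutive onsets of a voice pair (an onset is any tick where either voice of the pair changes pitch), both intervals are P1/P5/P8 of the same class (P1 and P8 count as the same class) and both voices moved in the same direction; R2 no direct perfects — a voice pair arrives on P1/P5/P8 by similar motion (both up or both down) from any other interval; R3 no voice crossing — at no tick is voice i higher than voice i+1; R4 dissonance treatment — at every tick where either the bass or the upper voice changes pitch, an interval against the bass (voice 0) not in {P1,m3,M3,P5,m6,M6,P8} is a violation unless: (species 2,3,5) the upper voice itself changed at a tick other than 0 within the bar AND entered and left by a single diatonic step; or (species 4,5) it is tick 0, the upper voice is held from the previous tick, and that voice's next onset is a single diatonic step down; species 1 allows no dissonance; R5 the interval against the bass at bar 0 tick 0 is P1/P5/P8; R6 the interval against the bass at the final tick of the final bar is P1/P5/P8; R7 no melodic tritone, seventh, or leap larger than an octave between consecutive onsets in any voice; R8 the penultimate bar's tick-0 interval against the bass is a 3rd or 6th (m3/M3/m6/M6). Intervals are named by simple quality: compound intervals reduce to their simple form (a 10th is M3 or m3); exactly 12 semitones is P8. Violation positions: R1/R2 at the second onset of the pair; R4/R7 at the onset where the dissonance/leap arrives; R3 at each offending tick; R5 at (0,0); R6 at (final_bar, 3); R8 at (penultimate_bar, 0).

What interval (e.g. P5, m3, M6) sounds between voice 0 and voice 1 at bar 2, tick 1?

voice 0=E3 voice 1=G3 -> m3

m3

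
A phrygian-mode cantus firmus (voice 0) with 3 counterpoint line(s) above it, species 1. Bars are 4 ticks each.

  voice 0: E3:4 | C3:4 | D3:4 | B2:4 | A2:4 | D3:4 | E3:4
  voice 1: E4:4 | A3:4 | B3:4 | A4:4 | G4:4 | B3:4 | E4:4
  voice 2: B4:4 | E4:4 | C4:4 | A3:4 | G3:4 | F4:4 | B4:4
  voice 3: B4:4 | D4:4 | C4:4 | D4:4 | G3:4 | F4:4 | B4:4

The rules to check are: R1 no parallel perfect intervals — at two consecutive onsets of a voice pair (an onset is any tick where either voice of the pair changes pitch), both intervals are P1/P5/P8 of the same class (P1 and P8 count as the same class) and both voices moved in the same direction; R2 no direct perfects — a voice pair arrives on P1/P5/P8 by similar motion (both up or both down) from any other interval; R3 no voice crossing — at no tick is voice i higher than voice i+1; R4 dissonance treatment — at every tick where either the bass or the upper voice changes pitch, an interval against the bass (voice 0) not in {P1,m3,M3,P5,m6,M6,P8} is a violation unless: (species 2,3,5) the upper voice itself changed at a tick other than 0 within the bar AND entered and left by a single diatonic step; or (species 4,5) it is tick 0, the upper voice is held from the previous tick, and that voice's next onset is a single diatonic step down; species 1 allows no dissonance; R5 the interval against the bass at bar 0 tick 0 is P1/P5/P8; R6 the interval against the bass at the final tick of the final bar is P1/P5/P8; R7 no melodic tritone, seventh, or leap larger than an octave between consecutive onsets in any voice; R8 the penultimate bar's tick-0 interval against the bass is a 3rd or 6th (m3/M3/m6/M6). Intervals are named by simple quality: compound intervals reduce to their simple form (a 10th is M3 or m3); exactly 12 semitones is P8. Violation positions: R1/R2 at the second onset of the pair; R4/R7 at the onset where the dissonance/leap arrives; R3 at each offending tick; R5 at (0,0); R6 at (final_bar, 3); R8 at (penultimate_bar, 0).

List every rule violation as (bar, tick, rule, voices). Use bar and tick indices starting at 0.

(1, 0, R1, (1, 2))
(1, 0, R3, (2, 3))
(1, 0, R4, (0, 3))
(1, 1, R3, (2, 3))
(1, 2, R3, (2, 3))
(1, 3, R3, (2, 3))
(2, 0, R2, (2, 3))
(2, 0, R4, (0, 2))
(2, 0, R4, (0, 3))
(3, 0, R2, (1, 3))
(3, 0, R3, (1, 2))
(3, 0, R4, (0, 1))
(3, 0, R4, (0, 2))
(3, 0, R7, (1,))
(3, 1, R3, (1, 2))
(3, 2, R3, (1, 2))
(3, 3, R3, (1, 2))
(4, 0, R1, (1, 2))
(4, 0, R2, (1, 3))
(4, 0, R2, (2, 3))
(4, 0, R3, (1, 2))
(4, 0, R4, (0, 1))
(4, 0, R4, (0, 2))
(4, 0, R4, (0, 3))
(4, 1, R3, (1, 2))
(4, 2, R3, (1, 2))
(4, 3, R3, (1, 2))
(5, 0, R1, (2, 3))
(5, 0, R7, (2,))
(5, 0, R7, (3,))
(6, 0, R1, (2, 3))
(6, 0, R2, (0, 1))
(6, 0, R2, (0, 2))
(6, 0, R2, (0, 3))
(6, 0, R2, (1, 2))
(6, 0, R2, (1, 3))
(6, 0, R7, (2,))
(6, 0, R7, (3,))

bar 0: v0=E3 v1=E4 v2=B4 v3=B4 downbeat P5
bar 1: v0=C3 v1=A3 v2=E4 v3=D4 downbeat M2
bar 2: v0=D3 v1=B3 v2=C4 v3=C4 downbeat m7
bar 3: v0=B2 v1=A4 v2=A3 v3=D4 downbeat m3
bar 4: v0=A2 v1=G4 v2=G3 v3=G3 downbeat m7
bar 5: v0=D3 v1=B3 v2=F4 v3=F4 downbeat m3
bar 6: v0=E3 v1=E4 v2=B4 v3=B4 downbeat P5
  -> R1 @ bar 1 tick 0 v(1, 2): E4/B4 P5 -> A3/E4 P5 similar
  -> R3 @ bar 1 tick 0 v(2, 3): E4 above D4
  -> R4 @ bar 1 tick 0 v(0, 3): C3/D4 M2 untreated
  -> R3 @ bar 1 tick 1 v(2, 3): E4 above D4
  -> R3 @ bar 1 tick 2 v(2, 3): E4 above D4
  -> R3 @ bar 1 tick 3 v(2, 3): E4 above D4
  -> R2 @ bar 2 tick 0 v(2, 3): E4/D4 M2 -> C4/C4 P1 similar
  -> R4 @ bar 2 tick 0 v(0, 2): D3/C4 m7 untreated
  -> R4 @ bar 2 tick 0 v(0, 3): D3/C4 m7 untreated
  -> R2 @ bar 3 tick 0 v(1, 3): B3/C4 m2 -> A4/D4 P5 similar
  -> R3 @ bar 3 tick 0 v(1, 2): A4 above A3
  -> R4 @ bar 3 tick 0 v(0, 1): B2/A4 m7 untreated
  -> R4 @ bar 3 tick 0 v(0, 2): B2/A3 m7 untreated
  -> R7 @ bar 3 tick 0 v(1,): B3->A4 leap 10st
  -> R3 @ bar 3 tick 1 v(1, 2): A4 above A3
  -> R3 @ bar 3 tick 2 v(1, 2): A4 above A3
  -> R3 @ bar 3 tick 3 v(1, 2): A4 above A3
  -> R1 @ bar 4 tick 0 v(1, 2): A4/A3 P8 -> G4/G3 P8 similar
  -> R2 @ bar 4 tick 0 v(1, 3): A4/D4 P5 -> G4/G3 P8 similar
  -> R2 @ bar 4 tick 0 v(2, 3): A3/D4 P4 -> G3/G3 P1 similar
  -> R3 @ bar 4 tick 0 v(1, 2): G4 above G3
  -> R4 @ bar 4 tick 0 v(0, 1): A2/G4 m7 untreated
  -> R4 @ bar 4 tick 0 v(0, 2): A2/G3 m7 untreated
  -> R4 @ bar 4 tick 0 v(0, 3): A2/G3 m7 untreated
  -> R3 @ bar 4 tick 1 v(1, 2): G4 above G3
  -> R3 @ bar 4 tick 2 v(1, 2): G4 above G3
  -> R3 @ bar 4 tick 3 v(1, 2): G4 above G3
  -> R1 @ bar 5 tick 0 v(2, 3): G3/G3 P1 -> F4/F4 P1 similar
  -> R7 @ bar 5 tick 0 v(2,): G3->F4 leap 10st
  -> R7 @ bar 5 tick 0 v(3,): G3->F4 leap 10st
  -> R1 @ bar 6 tick 0 v(2, 3): F4/F4 P1 -> B4/B4 P1 similar
  -> R2 @ bar 6 tick 0 v(0, 1): D3/B3 M6 -> E3/E4 P8 similar
  -> R2 @ bar 6 tick 0 v(0, 2): D3/F4 m3 -> E3/B4 P5 similar
  -> R2 @ bar 6 tick 0 v(0, 3): D3/F4 m3 -> E3/B4 P5 similar
  -> R2 @ bar 6 tick 0 v(1, 2): B3/F4 TT -> E4/B4 P5 similar
  -> R2 @ bar 6 tick 0 v(1, 3): B3/F4 TT -> E4/B4 P5 similar
  -> R7 @ bar 6 tick 0 v(2,): F4->B4 leap 6st
  -> R7 @ bar 6 tick 0 v(3,): F4->B4 leap 6st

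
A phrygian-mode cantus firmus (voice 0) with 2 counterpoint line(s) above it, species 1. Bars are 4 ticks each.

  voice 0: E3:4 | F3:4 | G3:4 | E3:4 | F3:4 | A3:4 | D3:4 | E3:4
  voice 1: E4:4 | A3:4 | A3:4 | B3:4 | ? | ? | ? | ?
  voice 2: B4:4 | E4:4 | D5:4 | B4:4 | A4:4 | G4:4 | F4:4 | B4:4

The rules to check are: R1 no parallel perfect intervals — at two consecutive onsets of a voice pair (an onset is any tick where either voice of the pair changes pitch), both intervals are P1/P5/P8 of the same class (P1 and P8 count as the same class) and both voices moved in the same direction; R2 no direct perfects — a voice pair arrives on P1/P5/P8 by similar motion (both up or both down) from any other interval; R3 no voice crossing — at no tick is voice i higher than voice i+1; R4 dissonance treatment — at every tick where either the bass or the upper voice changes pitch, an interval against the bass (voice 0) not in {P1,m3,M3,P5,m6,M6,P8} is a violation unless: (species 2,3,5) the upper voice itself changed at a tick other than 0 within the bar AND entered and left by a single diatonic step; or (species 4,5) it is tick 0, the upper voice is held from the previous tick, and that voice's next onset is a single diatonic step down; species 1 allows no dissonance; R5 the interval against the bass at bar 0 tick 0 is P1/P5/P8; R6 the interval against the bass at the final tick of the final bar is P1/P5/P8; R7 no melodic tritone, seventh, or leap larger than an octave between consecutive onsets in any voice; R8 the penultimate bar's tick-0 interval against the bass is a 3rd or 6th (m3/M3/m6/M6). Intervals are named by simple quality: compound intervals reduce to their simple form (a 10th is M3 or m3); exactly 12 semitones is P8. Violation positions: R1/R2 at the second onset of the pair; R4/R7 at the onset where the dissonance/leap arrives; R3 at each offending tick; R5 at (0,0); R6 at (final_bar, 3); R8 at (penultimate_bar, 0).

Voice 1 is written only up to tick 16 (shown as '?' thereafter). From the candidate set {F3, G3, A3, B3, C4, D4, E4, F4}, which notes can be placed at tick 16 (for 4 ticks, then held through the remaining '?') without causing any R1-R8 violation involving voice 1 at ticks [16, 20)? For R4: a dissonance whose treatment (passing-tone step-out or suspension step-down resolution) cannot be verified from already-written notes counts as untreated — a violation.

F3: violates R7
G3: violates R4
A3: violates R1
B3: violates R4
C4: violates R1
D4: legal
E4: violates R4
F4: violates R2,R7

{D4}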